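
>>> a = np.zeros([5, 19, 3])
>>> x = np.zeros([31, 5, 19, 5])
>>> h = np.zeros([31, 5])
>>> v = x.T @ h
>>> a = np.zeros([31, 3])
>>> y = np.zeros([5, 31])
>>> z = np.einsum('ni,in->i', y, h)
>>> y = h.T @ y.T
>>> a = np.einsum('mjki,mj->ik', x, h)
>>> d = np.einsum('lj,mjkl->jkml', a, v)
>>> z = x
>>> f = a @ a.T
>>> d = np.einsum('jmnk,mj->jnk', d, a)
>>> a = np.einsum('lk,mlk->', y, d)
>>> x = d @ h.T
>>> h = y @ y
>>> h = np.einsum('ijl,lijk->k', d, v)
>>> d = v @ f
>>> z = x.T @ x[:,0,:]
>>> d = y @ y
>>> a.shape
()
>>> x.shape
(19, 5, 31)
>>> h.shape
(5,)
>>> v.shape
(5, 19, 5, 5)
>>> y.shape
(5, 5)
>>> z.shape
(31, 5, 31)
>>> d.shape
(5, 5)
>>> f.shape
(5, 5)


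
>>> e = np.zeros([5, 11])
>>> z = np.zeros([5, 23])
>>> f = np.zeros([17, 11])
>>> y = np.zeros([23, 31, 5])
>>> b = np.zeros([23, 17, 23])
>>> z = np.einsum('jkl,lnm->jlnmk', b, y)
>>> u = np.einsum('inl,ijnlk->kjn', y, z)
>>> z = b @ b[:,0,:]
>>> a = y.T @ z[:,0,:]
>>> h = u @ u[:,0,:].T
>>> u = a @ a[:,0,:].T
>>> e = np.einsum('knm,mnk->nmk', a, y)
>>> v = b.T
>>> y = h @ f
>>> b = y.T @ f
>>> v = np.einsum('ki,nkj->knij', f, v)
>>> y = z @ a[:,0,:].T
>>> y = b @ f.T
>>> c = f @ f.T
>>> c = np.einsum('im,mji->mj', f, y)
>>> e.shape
(31, 23, 5)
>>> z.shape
(23, 17, 23)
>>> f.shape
(17, 11)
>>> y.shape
(11, 23, 17)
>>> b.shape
(11, 23, 11)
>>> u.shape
(5, 31, 5)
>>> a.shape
(5, 31, 23)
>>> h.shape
(17, 23, 17)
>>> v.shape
(17, 23, 11, 23)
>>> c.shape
(11, 23)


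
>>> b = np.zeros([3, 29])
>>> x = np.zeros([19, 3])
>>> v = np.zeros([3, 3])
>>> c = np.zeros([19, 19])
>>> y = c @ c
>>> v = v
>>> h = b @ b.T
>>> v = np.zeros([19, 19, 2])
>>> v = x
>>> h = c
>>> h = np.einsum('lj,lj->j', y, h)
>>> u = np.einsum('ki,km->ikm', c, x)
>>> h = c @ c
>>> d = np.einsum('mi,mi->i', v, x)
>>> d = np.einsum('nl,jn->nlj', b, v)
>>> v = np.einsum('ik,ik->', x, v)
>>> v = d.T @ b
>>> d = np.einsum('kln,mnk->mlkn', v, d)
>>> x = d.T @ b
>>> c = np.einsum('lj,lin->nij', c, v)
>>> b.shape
(3, 29)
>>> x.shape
(29, 19, 29, 29)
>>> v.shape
(19, 29, 29)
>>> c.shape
(29, 29, 19)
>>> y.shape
(19, 19)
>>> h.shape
(19, 19)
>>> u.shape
(19, 19, 3)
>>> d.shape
(3, 29, 19, 29)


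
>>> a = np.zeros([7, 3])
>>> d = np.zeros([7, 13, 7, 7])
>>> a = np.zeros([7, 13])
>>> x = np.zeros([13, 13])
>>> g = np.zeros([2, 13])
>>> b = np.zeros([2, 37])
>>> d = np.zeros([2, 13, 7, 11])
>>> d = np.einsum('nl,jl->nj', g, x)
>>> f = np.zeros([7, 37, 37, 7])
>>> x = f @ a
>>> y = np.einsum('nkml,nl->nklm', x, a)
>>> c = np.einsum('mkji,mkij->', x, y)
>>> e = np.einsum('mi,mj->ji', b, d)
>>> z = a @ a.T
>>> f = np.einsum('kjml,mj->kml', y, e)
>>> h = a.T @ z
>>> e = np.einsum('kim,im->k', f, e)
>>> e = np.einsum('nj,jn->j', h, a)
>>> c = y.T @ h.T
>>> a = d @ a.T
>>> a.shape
(2, 7)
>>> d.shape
(2, 13)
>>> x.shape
(7, 37, 37, 13)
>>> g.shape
(2, 13)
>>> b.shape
(2, 37)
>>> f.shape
(7, 13, 37)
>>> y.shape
(7, 37, 13, 37)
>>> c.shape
(37, 13, 37, 13)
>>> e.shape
(7,)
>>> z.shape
(7, 7)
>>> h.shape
(13, 7)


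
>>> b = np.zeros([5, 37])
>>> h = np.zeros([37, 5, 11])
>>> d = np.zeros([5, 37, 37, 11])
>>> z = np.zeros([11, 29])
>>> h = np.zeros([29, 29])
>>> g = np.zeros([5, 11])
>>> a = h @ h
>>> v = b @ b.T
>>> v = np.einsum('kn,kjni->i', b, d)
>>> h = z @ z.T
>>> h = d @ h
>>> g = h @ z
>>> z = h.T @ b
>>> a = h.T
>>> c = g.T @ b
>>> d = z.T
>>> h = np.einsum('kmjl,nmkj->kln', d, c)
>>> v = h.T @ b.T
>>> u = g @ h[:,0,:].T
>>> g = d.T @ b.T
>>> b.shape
(5, 37)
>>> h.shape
(37, 11, 29)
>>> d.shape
(37, 37, 37, 11)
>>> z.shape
(11, 37, 37, 37)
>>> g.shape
(11, 37, 37, 5)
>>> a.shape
(11, 37, 37, 5)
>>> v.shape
(29, 11, 5)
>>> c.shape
(29, 37, 37, 37)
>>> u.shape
(5, 37, 37, 37)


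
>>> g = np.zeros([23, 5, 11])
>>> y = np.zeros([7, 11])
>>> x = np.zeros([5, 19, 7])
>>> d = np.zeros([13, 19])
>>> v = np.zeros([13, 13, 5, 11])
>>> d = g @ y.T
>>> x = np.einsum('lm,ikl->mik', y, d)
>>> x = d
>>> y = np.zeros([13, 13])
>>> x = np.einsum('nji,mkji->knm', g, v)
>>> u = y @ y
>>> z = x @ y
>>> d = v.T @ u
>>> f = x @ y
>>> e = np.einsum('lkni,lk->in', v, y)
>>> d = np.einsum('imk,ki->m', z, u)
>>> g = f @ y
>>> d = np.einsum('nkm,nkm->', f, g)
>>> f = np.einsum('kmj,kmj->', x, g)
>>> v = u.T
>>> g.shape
(13, 23, 13)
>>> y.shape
(13, 13)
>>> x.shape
(13, 23, 13)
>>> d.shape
()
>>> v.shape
(13, 13)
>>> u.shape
(13, 13)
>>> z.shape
(13, 23, 13)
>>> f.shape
()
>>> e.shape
(11, 5)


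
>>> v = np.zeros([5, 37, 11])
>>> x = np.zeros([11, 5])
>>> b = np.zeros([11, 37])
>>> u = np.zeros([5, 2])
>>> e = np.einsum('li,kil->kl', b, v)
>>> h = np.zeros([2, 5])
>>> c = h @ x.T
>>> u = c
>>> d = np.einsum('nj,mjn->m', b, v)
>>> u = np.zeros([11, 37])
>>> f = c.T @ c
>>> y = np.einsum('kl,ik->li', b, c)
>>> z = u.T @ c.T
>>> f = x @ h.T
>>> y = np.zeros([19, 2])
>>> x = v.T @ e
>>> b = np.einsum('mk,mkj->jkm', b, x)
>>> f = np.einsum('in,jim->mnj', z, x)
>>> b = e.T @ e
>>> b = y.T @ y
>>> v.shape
(5, 37, 11)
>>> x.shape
(11, 37, 11)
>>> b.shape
(2, 2)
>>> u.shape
(11, 37)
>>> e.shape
(5, 11)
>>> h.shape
(2, 5)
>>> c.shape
(2, 11)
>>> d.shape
(5,)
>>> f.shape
(11, 2, 11)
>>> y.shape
(19, 2)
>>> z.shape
(37, 2)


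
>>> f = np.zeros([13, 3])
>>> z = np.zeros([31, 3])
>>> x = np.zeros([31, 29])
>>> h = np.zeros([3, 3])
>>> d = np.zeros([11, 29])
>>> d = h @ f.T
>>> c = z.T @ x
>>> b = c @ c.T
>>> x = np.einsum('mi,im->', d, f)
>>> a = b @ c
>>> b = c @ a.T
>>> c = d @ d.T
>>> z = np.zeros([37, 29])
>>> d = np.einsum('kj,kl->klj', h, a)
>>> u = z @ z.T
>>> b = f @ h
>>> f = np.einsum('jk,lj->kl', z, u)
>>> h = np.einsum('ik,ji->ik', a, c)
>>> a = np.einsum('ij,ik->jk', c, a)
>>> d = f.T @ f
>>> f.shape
(29, 37)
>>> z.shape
(37, 29)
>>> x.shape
()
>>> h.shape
(3, 29)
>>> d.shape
(37, 37)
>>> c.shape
(3, 3)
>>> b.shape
(13, 3)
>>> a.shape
(3, 29)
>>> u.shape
(37, 37)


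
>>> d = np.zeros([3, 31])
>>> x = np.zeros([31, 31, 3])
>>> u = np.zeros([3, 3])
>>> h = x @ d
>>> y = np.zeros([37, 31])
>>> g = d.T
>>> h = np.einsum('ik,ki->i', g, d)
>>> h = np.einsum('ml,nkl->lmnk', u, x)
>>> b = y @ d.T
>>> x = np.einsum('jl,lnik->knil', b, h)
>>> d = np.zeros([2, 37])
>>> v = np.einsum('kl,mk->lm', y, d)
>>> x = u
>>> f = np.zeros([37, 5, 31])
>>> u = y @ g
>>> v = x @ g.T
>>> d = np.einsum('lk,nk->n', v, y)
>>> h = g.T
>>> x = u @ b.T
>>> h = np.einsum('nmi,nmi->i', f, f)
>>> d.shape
(37,)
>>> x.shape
(37, 37)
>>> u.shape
(37, 3)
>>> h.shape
(31,)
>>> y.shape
(37, 31)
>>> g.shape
(31, 3)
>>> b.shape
(37, 3)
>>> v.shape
(3, 31)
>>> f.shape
(37, 5, 31)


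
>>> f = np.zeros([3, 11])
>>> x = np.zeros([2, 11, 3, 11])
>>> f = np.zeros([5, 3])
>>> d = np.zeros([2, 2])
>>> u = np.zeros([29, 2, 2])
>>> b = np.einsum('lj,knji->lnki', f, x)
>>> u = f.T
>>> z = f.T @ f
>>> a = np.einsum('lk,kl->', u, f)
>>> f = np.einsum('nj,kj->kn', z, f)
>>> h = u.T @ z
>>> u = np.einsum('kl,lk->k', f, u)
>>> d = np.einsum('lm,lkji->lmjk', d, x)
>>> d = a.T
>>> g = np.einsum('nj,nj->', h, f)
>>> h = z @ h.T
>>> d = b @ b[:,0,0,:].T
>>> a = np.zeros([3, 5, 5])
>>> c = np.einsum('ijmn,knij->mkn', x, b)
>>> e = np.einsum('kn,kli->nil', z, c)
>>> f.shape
(5, 3)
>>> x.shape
(2, 11, 3, 11)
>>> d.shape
(5, 11, 2, 5)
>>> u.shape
(5,)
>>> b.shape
(5, 11, 2, 11)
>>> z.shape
(3, 3)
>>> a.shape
(3, 5, 5)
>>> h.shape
(3, 5)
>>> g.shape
()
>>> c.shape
(3, 5, 11)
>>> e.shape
(3, 11, 5)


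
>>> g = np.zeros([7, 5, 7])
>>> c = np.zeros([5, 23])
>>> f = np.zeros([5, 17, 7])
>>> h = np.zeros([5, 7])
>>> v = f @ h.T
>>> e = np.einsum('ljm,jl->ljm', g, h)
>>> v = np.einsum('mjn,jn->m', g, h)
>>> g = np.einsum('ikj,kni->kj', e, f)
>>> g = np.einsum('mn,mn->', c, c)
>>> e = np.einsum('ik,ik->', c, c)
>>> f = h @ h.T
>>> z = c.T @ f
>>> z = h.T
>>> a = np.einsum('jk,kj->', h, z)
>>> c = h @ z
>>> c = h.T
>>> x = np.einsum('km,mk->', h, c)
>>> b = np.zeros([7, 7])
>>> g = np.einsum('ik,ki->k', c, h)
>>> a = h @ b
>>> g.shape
(5,)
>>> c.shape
(7, 5)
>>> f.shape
(5, 5)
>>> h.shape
(5, 7)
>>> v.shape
(7,)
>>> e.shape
()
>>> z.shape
(7, 5)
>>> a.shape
(5, 7)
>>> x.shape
()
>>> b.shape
(7, 7)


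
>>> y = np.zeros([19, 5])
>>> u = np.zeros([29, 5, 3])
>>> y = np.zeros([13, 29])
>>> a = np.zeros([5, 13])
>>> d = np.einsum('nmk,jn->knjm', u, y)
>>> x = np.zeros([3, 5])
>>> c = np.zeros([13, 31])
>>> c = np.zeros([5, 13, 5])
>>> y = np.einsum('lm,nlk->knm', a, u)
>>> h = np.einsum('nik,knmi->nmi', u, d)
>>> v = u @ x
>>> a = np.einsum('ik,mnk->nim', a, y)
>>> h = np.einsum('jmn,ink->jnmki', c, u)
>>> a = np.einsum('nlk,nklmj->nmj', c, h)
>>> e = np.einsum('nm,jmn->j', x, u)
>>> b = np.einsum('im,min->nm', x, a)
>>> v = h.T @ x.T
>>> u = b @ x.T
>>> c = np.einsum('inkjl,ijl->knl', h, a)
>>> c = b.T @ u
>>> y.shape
(3, 29, 13)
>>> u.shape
(29, 3)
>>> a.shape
(5, 3, 29)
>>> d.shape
(3, 29, 13, 5)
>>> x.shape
(3, 5)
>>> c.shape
(5, 3)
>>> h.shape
(5, 5, 13, 3, 29)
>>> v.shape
(29, 3, 13, 5, 3)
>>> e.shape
(29,)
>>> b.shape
(29, 5)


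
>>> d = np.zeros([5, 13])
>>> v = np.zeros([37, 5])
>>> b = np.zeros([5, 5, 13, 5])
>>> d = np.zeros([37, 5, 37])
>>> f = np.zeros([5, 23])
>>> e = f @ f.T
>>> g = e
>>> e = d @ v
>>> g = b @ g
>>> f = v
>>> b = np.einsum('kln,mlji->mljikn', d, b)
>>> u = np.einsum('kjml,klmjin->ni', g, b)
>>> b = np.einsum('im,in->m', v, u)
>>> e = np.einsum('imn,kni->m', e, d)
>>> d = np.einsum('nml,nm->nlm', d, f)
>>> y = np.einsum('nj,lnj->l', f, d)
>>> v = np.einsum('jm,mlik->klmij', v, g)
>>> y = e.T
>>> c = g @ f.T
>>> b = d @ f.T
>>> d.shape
(37, 37, 5)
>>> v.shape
(5, 5, 5, 13, 37)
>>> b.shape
(37, 37, 37)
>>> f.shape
(37, 5)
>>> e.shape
(5,)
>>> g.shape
(5, 5, 13, 5)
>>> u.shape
(37, 37)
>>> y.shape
(5,)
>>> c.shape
(5, 5, 13, 37)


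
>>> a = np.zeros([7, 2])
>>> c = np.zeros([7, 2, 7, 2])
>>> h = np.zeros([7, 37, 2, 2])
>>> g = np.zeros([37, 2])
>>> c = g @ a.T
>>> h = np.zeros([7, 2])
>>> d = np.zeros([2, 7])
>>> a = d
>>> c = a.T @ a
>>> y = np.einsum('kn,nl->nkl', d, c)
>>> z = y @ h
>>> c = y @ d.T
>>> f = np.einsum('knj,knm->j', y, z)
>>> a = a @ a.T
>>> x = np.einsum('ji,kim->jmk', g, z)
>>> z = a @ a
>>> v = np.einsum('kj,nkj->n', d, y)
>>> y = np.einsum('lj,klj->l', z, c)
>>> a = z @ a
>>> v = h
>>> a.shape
(2, 2)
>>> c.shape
(7, 2, 2)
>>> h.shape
(7, 2)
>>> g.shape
(37, 2)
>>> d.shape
(2, 7)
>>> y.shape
(2,)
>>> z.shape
(2, 2)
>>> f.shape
(7,)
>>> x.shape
(37, 2, 7)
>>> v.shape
(7, 2)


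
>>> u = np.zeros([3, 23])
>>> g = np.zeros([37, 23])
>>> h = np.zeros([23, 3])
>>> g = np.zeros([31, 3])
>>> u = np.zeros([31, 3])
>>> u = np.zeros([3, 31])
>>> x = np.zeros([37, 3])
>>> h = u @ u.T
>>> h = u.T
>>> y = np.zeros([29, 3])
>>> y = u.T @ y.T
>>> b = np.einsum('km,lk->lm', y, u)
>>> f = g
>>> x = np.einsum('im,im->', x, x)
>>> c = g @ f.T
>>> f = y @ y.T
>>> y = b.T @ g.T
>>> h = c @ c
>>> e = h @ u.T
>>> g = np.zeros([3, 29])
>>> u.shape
(3, 31)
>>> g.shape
(3, 29)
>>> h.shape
(31, 31)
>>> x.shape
()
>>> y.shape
(29, 31)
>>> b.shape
(3, 29)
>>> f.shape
(31, 31)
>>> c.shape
(31, 31)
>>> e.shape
(31, 3)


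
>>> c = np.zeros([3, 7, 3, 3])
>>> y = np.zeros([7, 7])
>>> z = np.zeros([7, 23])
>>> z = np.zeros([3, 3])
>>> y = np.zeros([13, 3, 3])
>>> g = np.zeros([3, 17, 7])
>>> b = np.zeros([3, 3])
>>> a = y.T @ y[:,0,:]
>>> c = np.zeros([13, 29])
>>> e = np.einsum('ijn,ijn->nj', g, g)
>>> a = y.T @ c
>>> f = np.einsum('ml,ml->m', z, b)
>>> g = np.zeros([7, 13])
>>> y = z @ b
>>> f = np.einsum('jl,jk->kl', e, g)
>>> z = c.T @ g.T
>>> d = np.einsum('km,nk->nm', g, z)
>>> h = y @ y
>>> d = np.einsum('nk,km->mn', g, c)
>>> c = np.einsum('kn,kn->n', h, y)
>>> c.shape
(3,)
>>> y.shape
(3, 3)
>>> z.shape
(29, 7)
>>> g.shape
(7, 13)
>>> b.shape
(3, 3)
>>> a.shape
(3, 3, 29)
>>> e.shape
(7, 17)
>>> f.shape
(13, 17)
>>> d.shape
(29, 7)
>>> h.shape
(3, 3)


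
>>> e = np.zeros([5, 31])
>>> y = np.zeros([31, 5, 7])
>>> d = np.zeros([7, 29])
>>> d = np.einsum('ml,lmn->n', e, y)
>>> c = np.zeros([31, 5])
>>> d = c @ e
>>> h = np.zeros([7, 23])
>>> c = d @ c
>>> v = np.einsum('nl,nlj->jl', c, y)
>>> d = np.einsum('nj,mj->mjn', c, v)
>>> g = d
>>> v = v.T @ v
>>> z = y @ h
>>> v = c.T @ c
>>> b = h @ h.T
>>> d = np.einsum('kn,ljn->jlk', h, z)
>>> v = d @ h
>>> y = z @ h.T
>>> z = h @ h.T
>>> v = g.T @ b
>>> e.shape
(5, 31)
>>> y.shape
(31, 5, 7)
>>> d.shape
(5, 31, 7)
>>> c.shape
(31, 5)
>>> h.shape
(7, 23)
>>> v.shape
(31, 5, 7)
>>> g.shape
(7, 5, 31)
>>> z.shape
(7, 7)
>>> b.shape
(7, 7)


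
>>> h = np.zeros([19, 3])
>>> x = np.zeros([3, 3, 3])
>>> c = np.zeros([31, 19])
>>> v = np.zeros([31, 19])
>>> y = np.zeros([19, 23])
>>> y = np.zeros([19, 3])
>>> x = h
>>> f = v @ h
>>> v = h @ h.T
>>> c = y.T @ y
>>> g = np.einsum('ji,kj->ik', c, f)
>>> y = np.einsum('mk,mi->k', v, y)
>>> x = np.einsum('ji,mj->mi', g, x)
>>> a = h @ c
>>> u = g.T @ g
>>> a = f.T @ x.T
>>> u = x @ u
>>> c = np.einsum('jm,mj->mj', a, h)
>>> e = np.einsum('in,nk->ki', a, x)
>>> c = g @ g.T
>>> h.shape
(19, 3)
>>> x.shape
(19, 31)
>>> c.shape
(3, 3)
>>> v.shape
(19, 19)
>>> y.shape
(19,)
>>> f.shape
(31, 3)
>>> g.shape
(3, 31)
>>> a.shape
(3, 19)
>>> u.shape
(19, 31)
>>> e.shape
(31, 3)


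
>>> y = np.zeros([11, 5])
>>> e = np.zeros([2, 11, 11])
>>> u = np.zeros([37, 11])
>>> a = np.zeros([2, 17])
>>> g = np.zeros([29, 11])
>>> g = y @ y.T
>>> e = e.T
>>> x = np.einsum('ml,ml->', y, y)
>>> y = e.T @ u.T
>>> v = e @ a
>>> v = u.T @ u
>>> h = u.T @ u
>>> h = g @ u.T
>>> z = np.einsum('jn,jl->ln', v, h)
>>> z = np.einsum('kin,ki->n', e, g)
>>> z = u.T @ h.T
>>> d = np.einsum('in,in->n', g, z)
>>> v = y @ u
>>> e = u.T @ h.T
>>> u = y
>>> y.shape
(2, 11, 37)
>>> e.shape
(11, 11)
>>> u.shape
(2, 11, 37)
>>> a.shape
(2, 17)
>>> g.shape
(11, 11)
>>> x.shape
()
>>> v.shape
(2, 11, 11)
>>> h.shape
(11, 37)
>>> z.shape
(11, 11)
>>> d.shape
(11,)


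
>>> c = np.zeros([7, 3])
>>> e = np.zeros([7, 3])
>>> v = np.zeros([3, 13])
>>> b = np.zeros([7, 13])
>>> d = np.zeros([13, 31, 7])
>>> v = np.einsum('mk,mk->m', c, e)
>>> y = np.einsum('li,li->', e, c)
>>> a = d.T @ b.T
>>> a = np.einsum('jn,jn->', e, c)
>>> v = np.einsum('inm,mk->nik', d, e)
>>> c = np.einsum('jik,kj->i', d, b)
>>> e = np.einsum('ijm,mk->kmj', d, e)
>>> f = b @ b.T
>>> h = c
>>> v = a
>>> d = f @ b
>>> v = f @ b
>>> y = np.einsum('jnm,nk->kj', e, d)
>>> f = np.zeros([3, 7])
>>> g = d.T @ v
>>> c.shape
(31,)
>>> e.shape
(3, 7, 31)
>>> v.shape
(7, 13)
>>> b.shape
(7, 13)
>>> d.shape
(7, 13)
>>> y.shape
(13, 3)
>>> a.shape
()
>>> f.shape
(3, 7)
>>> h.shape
(31,)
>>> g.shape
(13, 13)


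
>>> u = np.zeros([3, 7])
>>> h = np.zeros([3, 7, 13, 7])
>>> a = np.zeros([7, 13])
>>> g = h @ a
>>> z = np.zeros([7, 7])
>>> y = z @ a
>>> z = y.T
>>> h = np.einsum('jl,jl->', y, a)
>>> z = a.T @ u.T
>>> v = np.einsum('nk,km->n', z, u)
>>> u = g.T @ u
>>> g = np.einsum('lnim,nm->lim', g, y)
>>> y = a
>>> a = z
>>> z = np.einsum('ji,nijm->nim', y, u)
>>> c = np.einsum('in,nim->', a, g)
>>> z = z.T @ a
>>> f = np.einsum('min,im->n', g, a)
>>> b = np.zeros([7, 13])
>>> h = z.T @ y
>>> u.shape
(13, 13, 7, 7)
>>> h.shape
(3, 13, 13)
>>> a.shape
(13, 3)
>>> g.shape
(3, 13, 13)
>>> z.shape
(7, 13, 3)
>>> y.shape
(7, 13)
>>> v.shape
(13,)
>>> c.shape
()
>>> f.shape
(13,)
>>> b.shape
(7, 13)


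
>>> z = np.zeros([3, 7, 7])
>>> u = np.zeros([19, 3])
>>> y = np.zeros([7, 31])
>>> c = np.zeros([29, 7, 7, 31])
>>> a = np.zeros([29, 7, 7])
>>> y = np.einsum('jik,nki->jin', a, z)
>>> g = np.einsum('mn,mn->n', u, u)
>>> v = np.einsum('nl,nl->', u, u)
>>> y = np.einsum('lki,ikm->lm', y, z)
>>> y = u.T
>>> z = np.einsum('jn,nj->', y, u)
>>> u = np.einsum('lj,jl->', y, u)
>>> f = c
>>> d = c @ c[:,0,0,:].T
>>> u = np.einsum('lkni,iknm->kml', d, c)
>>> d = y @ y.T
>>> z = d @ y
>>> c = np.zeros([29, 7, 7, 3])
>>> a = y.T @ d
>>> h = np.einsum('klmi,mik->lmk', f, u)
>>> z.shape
(3, 19)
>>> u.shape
(7, 31, 29)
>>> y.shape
(3, 19)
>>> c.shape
(29, 7, 7, 3)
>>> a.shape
(19, 3)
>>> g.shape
(3,)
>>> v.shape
()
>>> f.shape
(29, 7, 7, 31)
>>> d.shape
(3, 3)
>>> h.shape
(7, 7, 29)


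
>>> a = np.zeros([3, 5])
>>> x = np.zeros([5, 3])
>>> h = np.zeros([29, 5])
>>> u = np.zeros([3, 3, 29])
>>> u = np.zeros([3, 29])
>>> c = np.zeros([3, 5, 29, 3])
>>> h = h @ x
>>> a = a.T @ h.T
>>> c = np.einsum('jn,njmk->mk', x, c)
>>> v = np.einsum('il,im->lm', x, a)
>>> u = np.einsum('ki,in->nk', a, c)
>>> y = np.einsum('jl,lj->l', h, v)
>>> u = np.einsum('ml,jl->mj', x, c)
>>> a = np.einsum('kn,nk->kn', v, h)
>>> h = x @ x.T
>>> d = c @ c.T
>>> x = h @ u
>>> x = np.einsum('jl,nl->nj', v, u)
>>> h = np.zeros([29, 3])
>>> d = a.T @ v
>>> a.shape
(3, 29)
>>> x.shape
(5, 3)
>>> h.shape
(29, 3)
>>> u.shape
(5, 29)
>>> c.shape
(29, 3)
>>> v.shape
(3, 29)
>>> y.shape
(3,)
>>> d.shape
(29, 29)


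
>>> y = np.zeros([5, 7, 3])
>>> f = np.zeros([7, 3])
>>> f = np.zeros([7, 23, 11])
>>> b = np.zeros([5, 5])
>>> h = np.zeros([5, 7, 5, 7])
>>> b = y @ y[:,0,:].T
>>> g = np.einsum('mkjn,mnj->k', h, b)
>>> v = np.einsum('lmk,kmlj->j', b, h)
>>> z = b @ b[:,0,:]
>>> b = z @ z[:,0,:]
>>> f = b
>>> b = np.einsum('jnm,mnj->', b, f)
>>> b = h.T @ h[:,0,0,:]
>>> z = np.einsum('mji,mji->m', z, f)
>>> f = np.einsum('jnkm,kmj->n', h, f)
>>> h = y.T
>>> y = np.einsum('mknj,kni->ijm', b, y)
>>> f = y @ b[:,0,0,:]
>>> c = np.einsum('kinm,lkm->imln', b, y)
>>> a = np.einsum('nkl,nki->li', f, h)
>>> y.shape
(3, 7, 7)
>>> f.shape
(3, 7, 7)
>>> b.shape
(7, 5, 7, 7)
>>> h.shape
(3, 7, 5)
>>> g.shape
(7,)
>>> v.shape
(7,)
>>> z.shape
(5,)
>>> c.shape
(5, 7, 3, 7)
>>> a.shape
(7, 5)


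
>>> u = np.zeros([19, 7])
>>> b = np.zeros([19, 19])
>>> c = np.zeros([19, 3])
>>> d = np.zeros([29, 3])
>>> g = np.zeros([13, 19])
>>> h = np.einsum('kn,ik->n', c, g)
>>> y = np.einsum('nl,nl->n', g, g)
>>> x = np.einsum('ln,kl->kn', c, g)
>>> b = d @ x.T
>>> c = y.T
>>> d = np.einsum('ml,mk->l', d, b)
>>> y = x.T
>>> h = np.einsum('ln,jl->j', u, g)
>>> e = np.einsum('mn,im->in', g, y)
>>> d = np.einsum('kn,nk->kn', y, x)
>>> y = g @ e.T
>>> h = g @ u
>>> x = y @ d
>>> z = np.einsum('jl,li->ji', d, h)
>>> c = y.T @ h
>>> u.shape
(19, 7)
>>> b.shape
(29, 13)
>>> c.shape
(3, 7)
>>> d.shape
(3, 13)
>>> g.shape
(13, 19)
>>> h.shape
(13, 7)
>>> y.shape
(13, 3)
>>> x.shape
(13, 13)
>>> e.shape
(3, 19)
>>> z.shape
(3, 7)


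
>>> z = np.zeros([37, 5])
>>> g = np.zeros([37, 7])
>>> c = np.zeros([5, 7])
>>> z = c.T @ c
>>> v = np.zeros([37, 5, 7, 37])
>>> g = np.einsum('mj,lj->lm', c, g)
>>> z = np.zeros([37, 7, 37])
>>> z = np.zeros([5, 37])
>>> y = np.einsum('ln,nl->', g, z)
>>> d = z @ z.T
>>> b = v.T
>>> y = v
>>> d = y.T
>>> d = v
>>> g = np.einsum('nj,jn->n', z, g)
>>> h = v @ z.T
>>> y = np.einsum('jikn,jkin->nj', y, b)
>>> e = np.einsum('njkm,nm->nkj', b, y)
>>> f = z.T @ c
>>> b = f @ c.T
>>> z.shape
(5, 37)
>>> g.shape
(5,)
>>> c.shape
(5, 7)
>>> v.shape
(37, 5, 7, 37)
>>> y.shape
(37, 37)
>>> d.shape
(37, 5, 7, 37)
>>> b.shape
(37, 5)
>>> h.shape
(37, 5, 7, 5)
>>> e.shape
(37, 5, 7)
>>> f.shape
(37, 7)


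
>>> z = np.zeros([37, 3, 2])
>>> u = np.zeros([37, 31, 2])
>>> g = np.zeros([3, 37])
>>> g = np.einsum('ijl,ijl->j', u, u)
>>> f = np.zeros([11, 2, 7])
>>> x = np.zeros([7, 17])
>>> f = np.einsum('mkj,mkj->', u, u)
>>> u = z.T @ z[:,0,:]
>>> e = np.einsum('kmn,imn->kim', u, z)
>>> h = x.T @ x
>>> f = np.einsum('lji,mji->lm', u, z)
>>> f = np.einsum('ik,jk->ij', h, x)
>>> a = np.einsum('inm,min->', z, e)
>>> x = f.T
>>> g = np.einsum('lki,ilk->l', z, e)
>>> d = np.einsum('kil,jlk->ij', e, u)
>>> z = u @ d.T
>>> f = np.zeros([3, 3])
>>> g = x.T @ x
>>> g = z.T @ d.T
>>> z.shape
(2, 3, 37)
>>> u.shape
(2, 3, 2)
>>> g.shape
(37, 3, 37)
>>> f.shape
(3, 3)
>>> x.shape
(7, 17)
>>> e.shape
(2, 37, 3)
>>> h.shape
(17, 17)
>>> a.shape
()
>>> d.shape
(37, 2)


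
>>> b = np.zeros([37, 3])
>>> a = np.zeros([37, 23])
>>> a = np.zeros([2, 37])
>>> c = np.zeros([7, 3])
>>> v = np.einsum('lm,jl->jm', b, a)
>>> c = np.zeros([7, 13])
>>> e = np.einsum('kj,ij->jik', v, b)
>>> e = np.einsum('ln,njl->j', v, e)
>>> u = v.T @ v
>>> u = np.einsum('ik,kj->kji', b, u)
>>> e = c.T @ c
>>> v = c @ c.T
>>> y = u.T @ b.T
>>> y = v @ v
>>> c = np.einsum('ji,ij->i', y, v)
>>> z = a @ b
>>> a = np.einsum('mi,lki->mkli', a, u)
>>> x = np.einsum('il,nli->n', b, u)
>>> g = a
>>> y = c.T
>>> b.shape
(37, 3)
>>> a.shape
(2, 3, 3, 37)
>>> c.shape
(7,)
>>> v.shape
(7, 7)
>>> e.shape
(13, 13)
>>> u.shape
(3, 3, 37)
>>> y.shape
(7,)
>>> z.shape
(2, 3)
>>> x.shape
(3,)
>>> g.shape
(2, 3, 3, 37)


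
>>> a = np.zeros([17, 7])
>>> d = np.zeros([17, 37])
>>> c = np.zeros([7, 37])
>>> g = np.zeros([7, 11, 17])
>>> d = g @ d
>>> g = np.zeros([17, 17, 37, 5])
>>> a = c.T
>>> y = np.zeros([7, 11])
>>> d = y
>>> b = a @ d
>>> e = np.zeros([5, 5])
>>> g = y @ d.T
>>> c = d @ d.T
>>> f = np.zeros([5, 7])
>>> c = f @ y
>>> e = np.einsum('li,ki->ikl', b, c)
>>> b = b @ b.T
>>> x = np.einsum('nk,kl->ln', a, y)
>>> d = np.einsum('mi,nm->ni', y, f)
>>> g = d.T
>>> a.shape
(37, 7)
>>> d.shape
(5, 11)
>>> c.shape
(5, 11)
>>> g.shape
(11, 5)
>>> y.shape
(7, 11)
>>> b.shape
(37, 37)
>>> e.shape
(11, 5, 37)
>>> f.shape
(5, 7)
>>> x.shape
(11, 37)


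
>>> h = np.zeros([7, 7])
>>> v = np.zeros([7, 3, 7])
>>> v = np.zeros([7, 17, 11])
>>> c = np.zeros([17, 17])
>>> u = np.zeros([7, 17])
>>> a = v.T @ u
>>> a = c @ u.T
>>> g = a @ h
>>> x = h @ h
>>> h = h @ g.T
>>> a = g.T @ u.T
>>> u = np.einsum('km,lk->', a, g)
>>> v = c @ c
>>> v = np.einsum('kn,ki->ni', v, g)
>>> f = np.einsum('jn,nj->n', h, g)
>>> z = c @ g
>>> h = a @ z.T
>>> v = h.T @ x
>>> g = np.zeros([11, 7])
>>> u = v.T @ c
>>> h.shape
(7, 17)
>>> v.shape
(17, 7)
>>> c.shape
(17, 17)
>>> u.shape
(7, 17)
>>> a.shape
(7, 7)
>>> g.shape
(11, 7)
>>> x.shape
(7, 7)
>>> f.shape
(17,)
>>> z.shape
(17, 7)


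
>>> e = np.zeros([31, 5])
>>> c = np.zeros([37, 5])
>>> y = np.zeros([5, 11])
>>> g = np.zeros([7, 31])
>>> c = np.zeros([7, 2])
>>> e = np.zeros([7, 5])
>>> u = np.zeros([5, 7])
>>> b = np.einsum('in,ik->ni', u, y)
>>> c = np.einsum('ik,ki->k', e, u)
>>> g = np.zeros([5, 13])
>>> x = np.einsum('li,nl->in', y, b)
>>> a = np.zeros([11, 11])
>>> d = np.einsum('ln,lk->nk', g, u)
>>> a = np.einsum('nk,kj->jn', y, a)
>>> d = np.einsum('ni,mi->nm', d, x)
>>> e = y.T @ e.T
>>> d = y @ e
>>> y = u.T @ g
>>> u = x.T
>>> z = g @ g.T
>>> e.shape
(11, 7)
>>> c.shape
(5,)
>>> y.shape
(7, 13)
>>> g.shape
(5, 13)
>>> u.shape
(7, 11)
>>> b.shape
(7, 5)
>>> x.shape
(11, 7)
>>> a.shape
(11, 5)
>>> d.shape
(5, 7)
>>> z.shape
(5, 5)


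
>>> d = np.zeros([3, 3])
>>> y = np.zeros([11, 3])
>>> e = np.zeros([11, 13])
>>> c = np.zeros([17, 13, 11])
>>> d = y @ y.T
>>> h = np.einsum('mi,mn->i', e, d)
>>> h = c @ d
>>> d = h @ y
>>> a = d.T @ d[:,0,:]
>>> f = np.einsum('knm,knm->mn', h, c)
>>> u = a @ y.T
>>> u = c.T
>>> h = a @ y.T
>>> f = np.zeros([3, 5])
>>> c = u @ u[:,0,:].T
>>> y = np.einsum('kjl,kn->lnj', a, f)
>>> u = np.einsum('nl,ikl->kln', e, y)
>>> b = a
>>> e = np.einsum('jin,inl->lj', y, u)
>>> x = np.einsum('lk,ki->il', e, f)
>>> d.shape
(17, 13, 3)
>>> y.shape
(3, 5, 13)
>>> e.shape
(11, 3)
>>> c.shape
(11, 13, 11)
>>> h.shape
(3, 13, 11)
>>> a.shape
(3, 13, 3)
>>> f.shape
(3, 5)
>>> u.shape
(5, 13, 11)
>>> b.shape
(3, 13, 3)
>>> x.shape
(5, 11)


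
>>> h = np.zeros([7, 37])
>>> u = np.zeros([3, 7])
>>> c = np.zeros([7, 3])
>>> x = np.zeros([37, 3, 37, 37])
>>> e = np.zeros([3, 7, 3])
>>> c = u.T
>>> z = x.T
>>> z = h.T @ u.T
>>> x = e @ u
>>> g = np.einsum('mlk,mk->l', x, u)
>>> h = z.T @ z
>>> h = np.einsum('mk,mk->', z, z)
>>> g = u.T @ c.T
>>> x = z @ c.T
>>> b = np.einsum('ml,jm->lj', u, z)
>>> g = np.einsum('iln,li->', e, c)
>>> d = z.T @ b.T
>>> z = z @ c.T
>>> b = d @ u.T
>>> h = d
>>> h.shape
(3, 7)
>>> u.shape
(3, 7)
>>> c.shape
(7, 3)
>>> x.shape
(37, 7)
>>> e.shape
(3, 7, 3)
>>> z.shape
(37, 7)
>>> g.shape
()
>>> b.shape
(3, 3)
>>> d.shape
(3, 7)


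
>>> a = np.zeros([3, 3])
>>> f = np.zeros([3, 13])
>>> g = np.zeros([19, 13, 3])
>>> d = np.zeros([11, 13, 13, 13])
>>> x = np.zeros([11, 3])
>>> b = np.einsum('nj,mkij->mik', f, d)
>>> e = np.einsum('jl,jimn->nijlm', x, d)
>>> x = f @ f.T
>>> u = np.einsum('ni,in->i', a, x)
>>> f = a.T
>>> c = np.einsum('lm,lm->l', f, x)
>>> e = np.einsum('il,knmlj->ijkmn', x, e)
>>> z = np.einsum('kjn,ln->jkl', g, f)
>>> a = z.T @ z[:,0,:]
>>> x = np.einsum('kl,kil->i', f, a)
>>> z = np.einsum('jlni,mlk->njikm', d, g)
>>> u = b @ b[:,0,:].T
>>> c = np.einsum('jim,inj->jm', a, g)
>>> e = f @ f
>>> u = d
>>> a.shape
(3, 19, 3)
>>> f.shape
(3, 3)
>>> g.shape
(19, 13, 3)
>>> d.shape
(11, 13, 13, 13)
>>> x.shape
(19,)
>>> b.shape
(11, 13, 13)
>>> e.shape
(3, 3)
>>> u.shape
(11, 13, 13, 13)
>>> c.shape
(3, 3)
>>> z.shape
(13, 11, 13, 3, 19)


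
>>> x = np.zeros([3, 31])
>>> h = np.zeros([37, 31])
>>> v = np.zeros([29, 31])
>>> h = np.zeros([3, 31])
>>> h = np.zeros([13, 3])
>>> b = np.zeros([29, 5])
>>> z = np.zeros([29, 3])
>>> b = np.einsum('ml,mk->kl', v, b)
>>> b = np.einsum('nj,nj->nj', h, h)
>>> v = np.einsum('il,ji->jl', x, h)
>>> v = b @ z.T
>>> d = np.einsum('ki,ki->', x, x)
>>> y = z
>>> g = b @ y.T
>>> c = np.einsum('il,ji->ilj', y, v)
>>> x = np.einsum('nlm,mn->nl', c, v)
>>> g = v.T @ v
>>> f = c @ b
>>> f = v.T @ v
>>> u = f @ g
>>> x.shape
(29, 3)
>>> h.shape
(13, 3)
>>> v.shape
(13, 29)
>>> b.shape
(13, 3)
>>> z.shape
(29, 3)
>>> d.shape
()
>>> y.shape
(29, 3)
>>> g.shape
(29, 29)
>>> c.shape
(29, 3, 13)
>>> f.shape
(29, 29)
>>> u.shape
(29, 29)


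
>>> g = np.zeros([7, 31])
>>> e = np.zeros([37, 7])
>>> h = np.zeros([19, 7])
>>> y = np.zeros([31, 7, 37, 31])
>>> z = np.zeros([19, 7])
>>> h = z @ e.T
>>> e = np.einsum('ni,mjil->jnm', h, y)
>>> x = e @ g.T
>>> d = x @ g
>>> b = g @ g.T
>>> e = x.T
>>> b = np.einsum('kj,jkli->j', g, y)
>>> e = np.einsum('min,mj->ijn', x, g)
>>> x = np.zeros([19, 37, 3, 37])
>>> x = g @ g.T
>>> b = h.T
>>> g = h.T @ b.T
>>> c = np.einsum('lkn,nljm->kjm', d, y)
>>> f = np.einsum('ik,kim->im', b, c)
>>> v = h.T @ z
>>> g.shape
(37, 37)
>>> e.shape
(19, 31, 7)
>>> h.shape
(19, 37)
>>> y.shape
(31, 7, 37, 31)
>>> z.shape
(19, 7)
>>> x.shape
(7, 7)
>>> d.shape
(7, 19, 31)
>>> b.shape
(37, 19)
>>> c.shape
(19, 37, 31)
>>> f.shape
(37, 31)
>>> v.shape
(37, 7)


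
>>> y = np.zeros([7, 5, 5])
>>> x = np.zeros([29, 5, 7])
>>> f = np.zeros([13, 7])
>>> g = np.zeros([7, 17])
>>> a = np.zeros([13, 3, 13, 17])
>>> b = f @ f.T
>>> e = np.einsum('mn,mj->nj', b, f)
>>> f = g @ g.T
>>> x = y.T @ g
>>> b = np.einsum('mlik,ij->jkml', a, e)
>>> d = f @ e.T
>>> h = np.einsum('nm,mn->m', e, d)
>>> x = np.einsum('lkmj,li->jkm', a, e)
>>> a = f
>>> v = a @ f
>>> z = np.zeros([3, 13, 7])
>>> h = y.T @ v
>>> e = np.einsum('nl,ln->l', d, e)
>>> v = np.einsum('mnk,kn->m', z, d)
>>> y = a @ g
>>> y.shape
(7, 17)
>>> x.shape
(17, 3, 13)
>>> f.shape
(7, 7)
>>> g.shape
(7, 17)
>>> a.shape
(7, 7)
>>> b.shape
(7, 17, 13, 3)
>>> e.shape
(13,)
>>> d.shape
(7, 13)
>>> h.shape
(5, 5, 7)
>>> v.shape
(3,)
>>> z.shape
(3, 13, 7)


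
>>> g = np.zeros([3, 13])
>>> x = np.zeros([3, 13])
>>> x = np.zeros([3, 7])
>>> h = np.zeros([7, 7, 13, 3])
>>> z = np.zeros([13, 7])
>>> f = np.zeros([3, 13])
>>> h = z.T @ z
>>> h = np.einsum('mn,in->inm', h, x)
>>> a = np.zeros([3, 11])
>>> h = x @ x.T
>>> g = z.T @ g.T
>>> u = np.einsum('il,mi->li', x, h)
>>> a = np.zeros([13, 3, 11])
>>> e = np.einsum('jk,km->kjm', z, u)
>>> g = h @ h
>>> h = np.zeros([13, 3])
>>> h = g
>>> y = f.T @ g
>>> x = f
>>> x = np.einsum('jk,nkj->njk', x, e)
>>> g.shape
(3, 3)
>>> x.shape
(7, 3, 13)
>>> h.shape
(3, 3)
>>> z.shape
(13, 7)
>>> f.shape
(3, 13)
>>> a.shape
(13, 3, 11)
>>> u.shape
(7, 3)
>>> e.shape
(7, 13, 3)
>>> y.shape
(13, 3)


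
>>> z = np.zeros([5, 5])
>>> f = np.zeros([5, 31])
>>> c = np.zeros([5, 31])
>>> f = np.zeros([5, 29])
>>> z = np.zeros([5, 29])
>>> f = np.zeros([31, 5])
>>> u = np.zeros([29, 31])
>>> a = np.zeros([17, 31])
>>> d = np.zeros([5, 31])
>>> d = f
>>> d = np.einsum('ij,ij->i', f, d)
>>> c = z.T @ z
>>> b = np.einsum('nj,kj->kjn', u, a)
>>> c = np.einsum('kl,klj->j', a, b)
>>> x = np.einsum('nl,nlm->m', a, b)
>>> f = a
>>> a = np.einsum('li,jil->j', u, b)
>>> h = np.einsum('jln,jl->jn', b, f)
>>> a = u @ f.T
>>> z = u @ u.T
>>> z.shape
(29, 29)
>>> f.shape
(17, 31)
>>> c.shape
(29,)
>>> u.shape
(29, 31)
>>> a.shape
(29, 17)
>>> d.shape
(31,)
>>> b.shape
(17, 31, 29)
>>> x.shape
(29,)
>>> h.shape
(17, 29)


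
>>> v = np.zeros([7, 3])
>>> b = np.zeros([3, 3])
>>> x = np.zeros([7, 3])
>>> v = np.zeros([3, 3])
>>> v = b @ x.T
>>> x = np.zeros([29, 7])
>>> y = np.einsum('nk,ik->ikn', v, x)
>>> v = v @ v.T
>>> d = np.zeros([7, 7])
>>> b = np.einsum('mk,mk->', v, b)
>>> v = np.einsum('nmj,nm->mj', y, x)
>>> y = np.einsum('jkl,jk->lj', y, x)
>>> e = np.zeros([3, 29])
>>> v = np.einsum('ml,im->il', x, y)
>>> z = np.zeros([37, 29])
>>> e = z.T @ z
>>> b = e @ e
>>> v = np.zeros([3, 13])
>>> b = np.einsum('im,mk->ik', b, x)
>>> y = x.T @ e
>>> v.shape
(3, 13)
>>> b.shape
(29, 7)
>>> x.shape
(29, 7)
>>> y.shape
(7, 29)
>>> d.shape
(7, 7)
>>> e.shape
(29, 29)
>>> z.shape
(37, 29)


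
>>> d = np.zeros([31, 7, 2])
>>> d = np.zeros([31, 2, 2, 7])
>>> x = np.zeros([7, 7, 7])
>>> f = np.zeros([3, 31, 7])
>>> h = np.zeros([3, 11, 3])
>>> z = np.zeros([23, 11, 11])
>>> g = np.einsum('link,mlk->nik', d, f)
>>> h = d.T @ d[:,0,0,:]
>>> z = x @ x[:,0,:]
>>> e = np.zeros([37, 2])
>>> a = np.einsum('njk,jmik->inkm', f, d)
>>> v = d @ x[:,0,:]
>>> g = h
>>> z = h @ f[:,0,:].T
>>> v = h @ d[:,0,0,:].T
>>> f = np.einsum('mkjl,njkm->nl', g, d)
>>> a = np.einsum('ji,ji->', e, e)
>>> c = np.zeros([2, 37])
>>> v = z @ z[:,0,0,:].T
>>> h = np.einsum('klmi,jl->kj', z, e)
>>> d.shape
(31, 2, 2, 7)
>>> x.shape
(7, 7, 7)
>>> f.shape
(31, 7)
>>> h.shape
(7, 37)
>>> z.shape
(7, 2, 2, 3)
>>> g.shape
(7, 2, 2, 7)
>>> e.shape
(37, 2)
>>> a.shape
()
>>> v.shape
(7, 2, 2, 7)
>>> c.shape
(2, 37)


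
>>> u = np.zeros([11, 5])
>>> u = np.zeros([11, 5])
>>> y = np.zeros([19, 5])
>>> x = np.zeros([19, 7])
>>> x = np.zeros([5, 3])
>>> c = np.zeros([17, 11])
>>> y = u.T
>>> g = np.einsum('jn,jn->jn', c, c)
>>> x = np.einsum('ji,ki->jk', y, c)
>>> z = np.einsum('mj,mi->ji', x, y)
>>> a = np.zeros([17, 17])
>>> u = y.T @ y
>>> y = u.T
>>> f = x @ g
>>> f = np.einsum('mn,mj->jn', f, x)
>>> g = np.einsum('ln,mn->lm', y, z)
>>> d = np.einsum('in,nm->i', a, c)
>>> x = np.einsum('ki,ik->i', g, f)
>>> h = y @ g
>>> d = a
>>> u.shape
(11, 11)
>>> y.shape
(11, 11)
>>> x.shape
(17,)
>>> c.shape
(17, 11)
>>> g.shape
(11, 17)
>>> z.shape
(17, 11)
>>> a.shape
(17, 17)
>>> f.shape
(17, 11)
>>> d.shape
(17, 17)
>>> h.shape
(11, 17)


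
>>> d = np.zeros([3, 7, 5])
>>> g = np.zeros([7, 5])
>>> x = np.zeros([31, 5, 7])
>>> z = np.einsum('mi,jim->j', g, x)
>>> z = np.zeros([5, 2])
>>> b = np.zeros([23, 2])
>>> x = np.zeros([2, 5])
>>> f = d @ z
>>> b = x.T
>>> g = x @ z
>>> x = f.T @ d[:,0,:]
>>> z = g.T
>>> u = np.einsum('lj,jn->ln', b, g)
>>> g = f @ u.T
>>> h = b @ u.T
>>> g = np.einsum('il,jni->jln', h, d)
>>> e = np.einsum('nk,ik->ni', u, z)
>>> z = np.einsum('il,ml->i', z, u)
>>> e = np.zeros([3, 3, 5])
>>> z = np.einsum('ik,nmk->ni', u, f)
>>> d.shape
(3, 7, 5)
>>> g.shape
(3, 5, 7)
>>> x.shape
(2, 7, 5)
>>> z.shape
(3, 5)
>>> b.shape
(5, 2)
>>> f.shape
(3, 7, 2)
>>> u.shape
(5, 2)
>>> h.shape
(5, 5)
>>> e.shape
(3, 3, 5)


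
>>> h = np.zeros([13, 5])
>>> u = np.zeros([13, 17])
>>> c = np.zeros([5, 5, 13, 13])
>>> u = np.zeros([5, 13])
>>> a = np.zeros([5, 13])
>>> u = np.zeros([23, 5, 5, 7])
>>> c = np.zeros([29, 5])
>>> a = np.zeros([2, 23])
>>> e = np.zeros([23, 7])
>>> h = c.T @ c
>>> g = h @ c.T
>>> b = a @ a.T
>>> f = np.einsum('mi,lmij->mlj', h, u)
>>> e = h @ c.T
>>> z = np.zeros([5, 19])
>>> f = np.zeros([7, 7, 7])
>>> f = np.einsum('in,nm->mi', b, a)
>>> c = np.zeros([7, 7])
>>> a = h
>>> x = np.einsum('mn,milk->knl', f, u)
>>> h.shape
(5, 5)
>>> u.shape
(23, 5, 5, 7)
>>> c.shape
(7, 7)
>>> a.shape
(5, 5)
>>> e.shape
(5, 29)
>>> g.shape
(5, 29)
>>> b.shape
(2, 2)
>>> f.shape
(23, 2)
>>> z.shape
(5, 19)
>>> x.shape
(7, 2, 5)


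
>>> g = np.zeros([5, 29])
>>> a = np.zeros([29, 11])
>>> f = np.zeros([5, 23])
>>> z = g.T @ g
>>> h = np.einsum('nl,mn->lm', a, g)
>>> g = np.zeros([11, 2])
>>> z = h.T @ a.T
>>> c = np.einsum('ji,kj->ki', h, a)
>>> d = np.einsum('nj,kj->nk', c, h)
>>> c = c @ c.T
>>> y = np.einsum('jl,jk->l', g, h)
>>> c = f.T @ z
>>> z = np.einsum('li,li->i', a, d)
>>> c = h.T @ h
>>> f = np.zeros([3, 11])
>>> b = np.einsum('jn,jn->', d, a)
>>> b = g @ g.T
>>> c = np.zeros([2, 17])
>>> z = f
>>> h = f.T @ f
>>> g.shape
(11, 2)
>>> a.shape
(29, 11)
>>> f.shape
(3, 11)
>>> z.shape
(3, 11)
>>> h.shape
(11, 11)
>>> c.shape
(2, 17)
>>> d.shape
(29, 11)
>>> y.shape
(2,)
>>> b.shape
(11, 11)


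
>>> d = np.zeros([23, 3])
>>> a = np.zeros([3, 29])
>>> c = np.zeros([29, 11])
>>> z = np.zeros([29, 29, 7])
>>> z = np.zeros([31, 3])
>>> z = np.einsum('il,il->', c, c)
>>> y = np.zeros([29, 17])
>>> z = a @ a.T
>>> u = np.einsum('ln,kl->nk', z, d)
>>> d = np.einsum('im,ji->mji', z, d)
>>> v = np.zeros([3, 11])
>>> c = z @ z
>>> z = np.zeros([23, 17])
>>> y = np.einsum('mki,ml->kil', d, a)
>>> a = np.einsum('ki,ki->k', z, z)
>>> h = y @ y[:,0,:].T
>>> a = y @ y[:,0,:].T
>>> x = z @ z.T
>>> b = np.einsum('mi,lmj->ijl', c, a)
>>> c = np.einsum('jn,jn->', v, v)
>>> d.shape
(3, 23, 3)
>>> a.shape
(23, 3, 23)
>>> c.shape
()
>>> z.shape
(23, 17)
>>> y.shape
(23, 3, 29)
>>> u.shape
(3, 23)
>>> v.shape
(3, 11)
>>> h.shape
(23, 3, 23)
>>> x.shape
(23, 23)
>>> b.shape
(3, 23, 23)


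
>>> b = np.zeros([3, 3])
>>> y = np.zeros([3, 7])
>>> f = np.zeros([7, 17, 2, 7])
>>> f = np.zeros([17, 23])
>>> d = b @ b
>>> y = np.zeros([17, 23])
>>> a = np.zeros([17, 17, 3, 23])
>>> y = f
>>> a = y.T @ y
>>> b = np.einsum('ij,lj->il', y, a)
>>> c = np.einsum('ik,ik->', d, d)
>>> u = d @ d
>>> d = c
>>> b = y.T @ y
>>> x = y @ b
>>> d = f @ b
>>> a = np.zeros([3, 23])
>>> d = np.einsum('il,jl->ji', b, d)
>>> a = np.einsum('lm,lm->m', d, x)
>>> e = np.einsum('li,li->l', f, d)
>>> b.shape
(23, 23)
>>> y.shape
(17, 23)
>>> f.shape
(17, 23)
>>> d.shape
(17, 23)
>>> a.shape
(23,)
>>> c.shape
()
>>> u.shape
(3, 3)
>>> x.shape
(17, 23)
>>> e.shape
(17,)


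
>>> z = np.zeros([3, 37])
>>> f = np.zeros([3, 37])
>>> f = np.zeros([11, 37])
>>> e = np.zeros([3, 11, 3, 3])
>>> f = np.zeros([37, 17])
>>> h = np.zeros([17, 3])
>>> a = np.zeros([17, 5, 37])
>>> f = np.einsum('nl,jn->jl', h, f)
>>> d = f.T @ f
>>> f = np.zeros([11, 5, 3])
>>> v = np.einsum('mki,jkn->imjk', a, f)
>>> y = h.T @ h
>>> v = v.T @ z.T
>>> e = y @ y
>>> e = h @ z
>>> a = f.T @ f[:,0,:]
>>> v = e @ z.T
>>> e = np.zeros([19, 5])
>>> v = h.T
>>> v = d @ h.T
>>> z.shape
(3, 37)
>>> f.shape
(11, 5, 3)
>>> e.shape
(19, 5)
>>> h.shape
(17, 3)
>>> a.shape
(3, 5, 3)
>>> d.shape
(3, 3)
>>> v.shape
(3, 17)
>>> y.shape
(3, 3)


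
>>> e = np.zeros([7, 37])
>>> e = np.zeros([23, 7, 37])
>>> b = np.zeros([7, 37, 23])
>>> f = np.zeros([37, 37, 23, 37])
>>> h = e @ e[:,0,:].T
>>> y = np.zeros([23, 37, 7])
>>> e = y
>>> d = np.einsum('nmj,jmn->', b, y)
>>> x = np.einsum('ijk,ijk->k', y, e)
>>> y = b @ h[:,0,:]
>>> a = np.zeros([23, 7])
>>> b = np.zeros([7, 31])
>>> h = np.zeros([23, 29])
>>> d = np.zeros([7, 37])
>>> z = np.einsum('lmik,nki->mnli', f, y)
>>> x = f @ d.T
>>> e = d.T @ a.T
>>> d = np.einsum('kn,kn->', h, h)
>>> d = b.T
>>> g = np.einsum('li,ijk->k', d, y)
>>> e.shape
(37, 23)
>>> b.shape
(7, 31)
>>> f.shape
(37, 37, 23, 37)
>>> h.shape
(23, 29)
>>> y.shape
(7, 37, 23)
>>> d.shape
(31, 7)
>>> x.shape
(37, 37, 23, 7)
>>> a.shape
(23, 7)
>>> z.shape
(37, 7, 37, 23)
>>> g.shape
(23,)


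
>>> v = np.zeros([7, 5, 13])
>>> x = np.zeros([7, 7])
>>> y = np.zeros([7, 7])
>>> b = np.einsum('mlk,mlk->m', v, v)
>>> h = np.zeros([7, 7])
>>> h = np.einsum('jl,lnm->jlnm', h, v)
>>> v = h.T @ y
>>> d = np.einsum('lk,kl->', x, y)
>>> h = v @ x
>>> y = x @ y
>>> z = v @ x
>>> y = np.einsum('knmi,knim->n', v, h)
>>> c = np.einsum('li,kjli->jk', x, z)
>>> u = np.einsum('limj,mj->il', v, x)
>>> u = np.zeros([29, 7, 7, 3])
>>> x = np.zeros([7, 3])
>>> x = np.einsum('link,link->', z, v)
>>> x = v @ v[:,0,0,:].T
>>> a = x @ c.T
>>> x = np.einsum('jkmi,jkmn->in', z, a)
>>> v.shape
(13, 5, 7, 7)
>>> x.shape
(7, 5)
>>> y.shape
(5,)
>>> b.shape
(7,)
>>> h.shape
(13, 5, 7, 7)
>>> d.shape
()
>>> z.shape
(13, 5, 7, 7)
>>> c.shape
(5, 13)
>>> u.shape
(29, 7, 7, 3)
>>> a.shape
(13, 5, 7, 5)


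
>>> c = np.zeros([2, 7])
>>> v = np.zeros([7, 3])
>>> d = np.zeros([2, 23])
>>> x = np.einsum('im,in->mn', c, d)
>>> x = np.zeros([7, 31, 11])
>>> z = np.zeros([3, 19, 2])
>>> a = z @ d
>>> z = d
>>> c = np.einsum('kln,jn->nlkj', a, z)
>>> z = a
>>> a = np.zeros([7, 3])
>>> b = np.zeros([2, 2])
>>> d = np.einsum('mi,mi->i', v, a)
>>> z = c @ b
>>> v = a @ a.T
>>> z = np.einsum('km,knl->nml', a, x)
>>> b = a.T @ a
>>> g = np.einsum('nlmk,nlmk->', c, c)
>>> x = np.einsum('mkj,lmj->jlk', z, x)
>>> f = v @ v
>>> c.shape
(23, 19, 3, 2)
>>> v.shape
(7, 7)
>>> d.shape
(3,)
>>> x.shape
(11, 7, 3)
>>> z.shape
(31, 3, 11)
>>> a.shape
(7, 3)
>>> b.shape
(3, 3)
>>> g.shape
()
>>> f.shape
(7, 7)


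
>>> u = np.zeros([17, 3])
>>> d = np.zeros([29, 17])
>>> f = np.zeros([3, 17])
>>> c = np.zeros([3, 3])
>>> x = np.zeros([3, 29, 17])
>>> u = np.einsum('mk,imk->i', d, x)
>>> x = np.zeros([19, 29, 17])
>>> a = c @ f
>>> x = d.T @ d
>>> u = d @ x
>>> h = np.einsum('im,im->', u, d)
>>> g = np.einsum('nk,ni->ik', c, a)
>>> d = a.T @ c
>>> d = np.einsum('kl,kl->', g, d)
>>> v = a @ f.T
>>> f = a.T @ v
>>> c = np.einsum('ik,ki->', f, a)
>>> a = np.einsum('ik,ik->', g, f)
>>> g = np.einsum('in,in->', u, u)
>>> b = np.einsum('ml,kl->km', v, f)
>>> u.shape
(29, 17)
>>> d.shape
()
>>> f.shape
(17, 3)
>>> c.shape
()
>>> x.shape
(17, 17)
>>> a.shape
()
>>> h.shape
()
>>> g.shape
()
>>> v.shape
(3, 3)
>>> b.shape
(17, 3)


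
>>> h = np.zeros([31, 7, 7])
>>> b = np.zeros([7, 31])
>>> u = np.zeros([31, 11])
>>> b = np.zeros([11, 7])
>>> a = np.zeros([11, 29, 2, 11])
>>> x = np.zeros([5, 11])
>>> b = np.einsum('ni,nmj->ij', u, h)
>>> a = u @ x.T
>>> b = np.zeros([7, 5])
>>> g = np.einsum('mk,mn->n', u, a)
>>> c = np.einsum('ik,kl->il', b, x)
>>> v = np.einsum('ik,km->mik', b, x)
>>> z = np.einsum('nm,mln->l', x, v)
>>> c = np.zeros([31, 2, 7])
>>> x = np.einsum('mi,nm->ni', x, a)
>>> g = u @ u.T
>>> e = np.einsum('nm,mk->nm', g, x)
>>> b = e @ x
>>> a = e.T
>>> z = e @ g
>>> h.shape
(31, 7, 7)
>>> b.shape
(31, 11)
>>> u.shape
(31, 11)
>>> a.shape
(31, 31)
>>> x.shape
(31, 11)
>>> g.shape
(31, 31)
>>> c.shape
(31, 2, 7)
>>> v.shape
(11, 7, 5)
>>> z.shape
(31, 31)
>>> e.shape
(31, 31)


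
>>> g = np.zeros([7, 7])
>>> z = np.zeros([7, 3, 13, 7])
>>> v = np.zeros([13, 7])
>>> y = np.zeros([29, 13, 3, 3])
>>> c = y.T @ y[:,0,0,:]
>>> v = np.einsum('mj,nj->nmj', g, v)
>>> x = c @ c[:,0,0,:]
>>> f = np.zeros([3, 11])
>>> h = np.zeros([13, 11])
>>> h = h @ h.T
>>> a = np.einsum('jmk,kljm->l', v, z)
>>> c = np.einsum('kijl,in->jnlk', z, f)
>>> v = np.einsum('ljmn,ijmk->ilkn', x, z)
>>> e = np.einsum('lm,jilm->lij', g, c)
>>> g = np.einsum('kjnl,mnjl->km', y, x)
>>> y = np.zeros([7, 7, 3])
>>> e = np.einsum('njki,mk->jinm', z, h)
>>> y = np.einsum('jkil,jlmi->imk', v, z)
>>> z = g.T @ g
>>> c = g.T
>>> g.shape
(29, 3)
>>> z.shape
(3, 3)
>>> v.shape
(7, 3, 7, 3)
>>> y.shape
(7, 13, 3)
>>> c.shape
(3, 29)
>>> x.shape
(3, 3, 13, 3)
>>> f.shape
(3, 11)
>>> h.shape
(13, 13)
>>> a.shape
(3,)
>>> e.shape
(3, 7, 7, 13)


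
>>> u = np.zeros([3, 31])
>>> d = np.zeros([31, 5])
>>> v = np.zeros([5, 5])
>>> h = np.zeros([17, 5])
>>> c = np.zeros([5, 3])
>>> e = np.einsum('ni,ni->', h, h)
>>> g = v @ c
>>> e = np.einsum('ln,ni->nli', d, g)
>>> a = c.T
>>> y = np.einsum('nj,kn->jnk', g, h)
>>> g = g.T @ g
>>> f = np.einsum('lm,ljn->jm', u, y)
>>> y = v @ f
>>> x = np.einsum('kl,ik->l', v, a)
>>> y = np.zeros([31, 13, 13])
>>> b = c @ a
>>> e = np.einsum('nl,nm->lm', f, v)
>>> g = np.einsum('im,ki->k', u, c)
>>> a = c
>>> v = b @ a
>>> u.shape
(3, 31)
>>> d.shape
(31, 5)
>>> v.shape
(5, 3)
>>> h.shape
(17, 5)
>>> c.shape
(5, 3)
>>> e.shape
(31, 5)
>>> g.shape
(5,)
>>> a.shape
(5, 3)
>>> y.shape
(31, 13, 13)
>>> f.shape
(5, 31)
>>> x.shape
(5,)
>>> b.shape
(5, 5)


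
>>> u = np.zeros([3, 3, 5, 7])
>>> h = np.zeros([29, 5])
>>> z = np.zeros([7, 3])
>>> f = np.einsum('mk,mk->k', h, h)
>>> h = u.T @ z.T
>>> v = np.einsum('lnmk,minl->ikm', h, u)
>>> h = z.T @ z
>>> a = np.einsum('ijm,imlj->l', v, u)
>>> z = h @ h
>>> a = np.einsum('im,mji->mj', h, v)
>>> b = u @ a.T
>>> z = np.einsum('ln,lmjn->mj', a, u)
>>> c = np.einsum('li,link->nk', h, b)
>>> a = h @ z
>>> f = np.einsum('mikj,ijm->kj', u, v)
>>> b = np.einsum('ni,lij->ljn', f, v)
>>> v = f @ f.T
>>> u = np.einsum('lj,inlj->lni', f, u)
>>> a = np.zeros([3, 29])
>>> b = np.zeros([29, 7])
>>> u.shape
(5, 3, 3)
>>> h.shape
(3, 3)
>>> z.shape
(3, 5)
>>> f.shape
(5, 7)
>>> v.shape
(5, 5)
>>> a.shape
(3, 29)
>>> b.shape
(29, 7)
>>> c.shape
(5, 3)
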